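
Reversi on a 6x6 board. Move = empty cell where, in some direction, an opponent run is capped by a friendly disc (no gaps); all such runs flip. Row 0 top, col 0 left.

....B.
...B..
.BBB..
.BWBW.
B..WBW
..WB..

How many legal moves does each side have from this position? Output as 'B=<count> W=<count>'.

Answer: B=6 W=6

Derivation:
-- B to move --
(2,4): flips 1 -> legal
(2,5): no bracket -> illegal
(3,5): flips 1 -> legal
(4,1): flips 1 -> legal
(4,2): flips 2 -> legal
(5,1): flips 1 -> legal
(5,4): flips 2 -> legal
(5,5): no bracket -> illegal
B mobility = 6
-- W to move --
(0,2): no bracket -> illegal
(0,3): flips 3 -> legal
(0,5): no bracket -> illegal
(1,0): flips 1 -> legal
(1,1): no bracket -> illegal
(1,2): flips 2 -> legal
(1,4): flips 1 -> legal
(1,5): no bracket -> illegal
(2,0): no bracket -> illegal
(2,4): no bracket -> illegal
(3,0): flips 1 -> legal
(3,5): no bracket -> illegal
(4,1): no bracket -> illegal
(4,2): no bracket -> illegal
(5,0): no bracket -> illegal
(5,1): no bracket -> illegal
(5,4): flips 2 -> legal
(5,5): no bracket -> illegal
W mobility = 6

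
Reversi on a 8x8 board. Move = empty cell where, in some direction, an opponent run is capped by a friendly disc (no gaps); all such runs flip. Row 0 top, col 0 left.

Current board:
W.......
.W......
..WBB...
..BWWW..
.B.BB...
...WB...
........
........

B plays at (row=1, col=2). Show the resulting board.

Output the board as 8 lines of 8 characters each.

Answer: W.......
.WB.....
..BBB...
..BWWW..
.B.BB...
...WB...
........
........

Derivation:
Place B at (1,2); scan 8 dirs for brackets.
Dir NW: first cell '.' (not opp) -> no flip
Dir N: first cell '.' (not opp) -> no flip
Dir NE: first cell '.' (not opp) -> no flip
Dir W: opp run (1,1), next='.' -> no flip
Dir E: first cell '.' (not opp) -> no flip
Dir SW: first cell '.' (not opp) -> no flip
Dir S: opp run (2,2) capped by B -> flip
Dir SE: first cell 'B' (not opp) -> no flip
All flips: (2,2)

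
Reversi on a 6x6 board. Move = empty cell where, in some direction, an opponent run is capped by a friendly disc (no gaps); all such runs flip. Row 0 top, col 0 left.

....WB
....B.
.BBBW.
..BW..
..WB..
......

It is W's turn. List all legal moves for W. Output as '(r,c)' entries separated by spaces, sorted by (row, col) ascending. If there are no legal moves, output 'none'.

Answer: (1,1) (1,2) (1,3) (2,0) (3,1) (4,4) (5,3)

Derivation:
(0,3): no bracket -> illegal
(1,0): no bracket -> illegal
(1,1): flips 1 -> legal
(1,2): flips 2 -> legal
(1,3): flips 1 -> legal
(1,5): no bracket -> illegal
(2,0): flips 3 -> legal
(2,5): no bracket -> illegal
(3,0): no bracket -> illegal
(3,1): flips 1 -> legal
(3,4): no bracket -> illegal
(4,1): no bracket -> illegal
(4,4): flips 1 -> legal
(5,2): no bracket -> illegal
(5,3): flips 1 -> legal
(5,4): no bracket -> illegal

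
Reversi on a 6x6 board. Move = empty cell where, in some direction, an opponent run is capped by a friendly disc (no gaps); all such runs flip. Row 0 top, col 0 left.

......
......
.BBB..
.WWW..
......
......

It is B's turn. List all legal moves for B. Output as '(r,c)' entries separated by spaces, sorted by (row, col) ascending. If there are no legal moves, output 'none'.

Answer: (4,0) (4,1) (4,2) (4,3) (4,4)

Derivation:
(2,0): no bracket -> illegal
(2,4): no bracket -> illegal
(3,0): no bracket -> illegal
(3,4): no bracket -> illegal
(4,0): flips 1 -> legal
(4,1): flips 2 -> legal
(4,2): flips 1 -> legal
(4,3): flips 2 -> legal
(4,4): flips 1 -> legal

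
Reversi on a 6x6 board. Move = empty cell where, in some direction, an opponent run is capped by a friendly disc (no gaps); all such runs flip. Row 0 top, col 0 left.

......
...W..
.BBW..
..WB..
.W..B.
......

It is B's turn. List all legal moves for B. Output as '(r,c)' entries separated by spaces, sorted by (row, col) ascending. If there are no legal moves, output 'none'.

(0,2): no bracket -> illegal
(0,3): flips 2 -> legal
(0,4): flips 1 -> legal
(1,2): no bracket -> illegal
(1,4): no bracket -> illegal
(2,4): flips 1 -> legal
(3,0): no bracket -> illegal
(3,1): flips 1 -> legal
(3,4): no bracket -> illegal
(4,0): no bracket -> illegal
(4,2): flips 1 -> legal
(4,3): flips 1 -> legal
(5,0): no bracket -> illegal
(5,1): no bracket -> illegal
(5,2): no bracket -> illegal

Answer: (0,3) (0,4) (2,4) (3,1) (4,2) (4,3)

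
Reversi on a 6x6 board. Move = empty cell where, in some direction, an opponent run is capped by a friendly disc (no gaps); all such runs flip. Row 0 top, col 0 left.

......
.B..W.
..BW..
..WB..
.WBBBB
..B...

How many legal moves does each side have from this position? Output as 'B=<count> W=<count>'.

Answer: B=6 W=5

Derivation:
-- B to move --
(0,3): no bracket -> illegal
(0,4): no bracket -> illegal
(0,5): no bracket -> illegal
(1,2): no bracket -> illegal
(1,3): flips 1 -> legal
(1,5): no bracket -> illegal
(2,1): flips 1 -> legal
(2,4): flips 1 -> legal
(2,5): no bracket -> illegal
(3,0): flips 1 -> legal
(3,1): flips 1 -> legal
(3,4): no bracket -> illegal
(4,0): flips 1 -> legal
(5,0): no bracket -> illegal
(5,1): no bracket -> illegal
B mobility = 6
-- W to move --
(0,0): no bracket -> illegal
(0,1): no bracket -> illegal
(0,2): no bracket -> illegal
(1,0): no bracket -> illegal
(1,2): flips 1 -> legal
(1,3): no bracket -> illegal
(2,0): no bracket -> illegal
(2,1): flips 1 -> legal
(2,4): no bracket -> illegal
(3,1): no bracket -> illegal
(3,4): flips 1 -> legal
(3,5): no bracket -> illegal
(5,1): no bracket -> illegal
(5,3): flips 2 -> legal
(5,4): flips 1 -> legal
(5,5): no bracket -> illegal
W mobility = 5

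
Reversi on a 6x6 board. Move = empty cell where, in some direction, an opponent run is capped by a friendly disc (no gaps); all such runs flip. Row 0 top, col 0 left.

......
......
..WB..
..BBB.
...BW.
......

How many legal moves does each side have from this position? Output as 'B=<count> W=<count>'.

Answer: B=6 W=2

Derivation:
-- B to move --
(1,1): flips 1 -> legal
(1,2): flips 1 -> legal
(1,3): no bracket -> illegal
(2,1): flips 1 -> legal
(3,1): no bracket -> illegal
(3,5): no bracket -> illegal
(4,5): flips 1 -> legal
(5,3): no bracket -> illegal
(5,4): flips 1 -> legal
(5,5): flips 1 -> legal
B mobility = 6
-- W to move --
(1,2): no bracket -> illegal
(1,3): no bracket -> illegal
(1,4): no bracket -> illegal
(2,1): no bracket -> illegal
(2,4): flips 2 -> legal
(2,5): no bracket -> illegal
(3,1): no bracket -> illegal
(3,5): no bracket -> illegal
(4,1): no bracket -> illegal
(4,2): flips 2 -> legal
(4,5): no bracket -> illegal
(5,2): no bracket -> illegal
(5,3): no bracket -> illegal
(5,4): no bracket -> illegal
W mobility = 2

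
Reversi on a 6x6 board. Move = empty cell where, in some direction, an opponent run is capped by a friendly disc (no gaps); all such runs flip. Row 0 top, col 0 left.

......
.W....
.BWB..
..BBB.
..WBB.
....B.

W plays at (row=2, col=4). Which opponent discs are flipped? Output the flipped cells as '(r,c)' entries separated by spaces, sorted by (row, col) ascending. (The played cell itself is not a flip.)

Dir NW: first cell '.' (not opp) -> no flip
Dir N: first cell '.' (not opp) -> no flip
Dir NE: first cell '.' (not opp) -> no flip
Dir W: opp run (2,3) capped by W -> flip
Dir E: first cell '.' (not opp) -> no flip
Dir SW: opp run (3,3) capped by W -> flip
Dir S: opp run (3,4) (4,4) (5,4), next=edge -> no flip
Dir SE: first cell '.' (not opp) -> no flip

Answer: (2,3) (3,3)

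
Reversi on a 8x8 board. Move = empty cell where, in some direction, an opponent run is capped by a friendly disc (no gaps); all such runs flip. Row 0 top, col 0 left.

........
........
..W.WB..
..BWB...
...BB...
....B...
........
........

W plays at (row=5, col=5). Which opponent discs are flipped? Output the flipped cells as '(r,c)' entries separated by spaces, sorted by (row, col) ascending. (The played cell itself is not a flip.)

Dir NW: opp run (4,4) capped by W -> flip
Dir N: first cell '.' (not opp) -> no flip
Dir NE: first cell '.' (not opp) -> no flip
Dir W: opp run (5,4), next='.' -> no flip
Dir E: first cell '.' (not opp) -> no flip
Dir SW: first cell '.' (not opp) -> no flip
Dir S: first cell '.' (not opp) -> no flip
Dir SE: first cell '.' (not opp) -> no flip

Answer: (4,4)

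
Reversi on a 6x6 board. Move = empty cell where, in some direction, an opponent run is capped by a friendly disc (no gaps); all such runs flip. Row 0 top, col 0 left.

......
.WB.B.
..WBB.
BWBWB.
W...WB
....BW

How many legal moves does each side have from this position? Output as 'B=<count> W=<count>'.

Answer: B=5 W=9

Derivation:
-- B to move --
(0,0): no bracket -> illegal
(0,1): no bracket -> illegal
(0,2): no bracket -> illegal
(1,0): flips 1 -> legal
(1,3): no bracket -> illegal
(2,0): no bracket -> illegal
(2,1): flips 1 -> legal
(3,5): no bracket -> illegal
(4,1): no bracket -> illegal
(4,2): flips 1 -> legal
(4,3): flips 2 -> legal
(5,0): flips 1 -> legal
(5,1): no bracket -> illegal
(5,3): no bracket -> illegal
B mobility = 5
-- W to move --
(0,1): no bracket -> illegal
(0,2): flips 1 -> legal
(0,3): no bracket -> illegal
(0,4): flips 3 -> legal
(0,5): no bracket -> illegal
(1,3): flips 2 -> legal
(1,5): flips 1 -> legal
(2,0): flips 1 -> legal
(2,1): no bracket -> illegal
(2,5): flips 2 -> legal
(3,5): flips 2 -> legal
(4,1): no bracket -> illegal
(4,2): flips 1 -> legal
(4,3): no bracket -> illegal
(5,3): flips 1 -> legal
W mobility = 9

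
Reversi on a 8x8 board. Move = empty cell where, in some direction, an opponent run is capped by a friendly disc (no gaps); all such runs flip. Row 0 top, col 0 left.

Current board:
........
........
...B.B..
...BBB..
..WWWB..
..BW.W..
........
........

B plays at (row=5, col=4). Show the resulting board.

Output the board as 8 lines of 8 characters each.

Place B at (5,4); scan 8 dirs for brackets.
Dir NW: opp run (4,3), next='.' -> no flip
Dir N: opp run (4,4) capped by B -> flip
Dir NE: first cell 'B' (not opp) -> no flip
Dir W: opp run (5,3) capped by B -> flip
Dir E: opp run (5,5), next='.' -> no flip
Dir SW: first cell '.' (not opp) -> no flip
Dir S: first cell '.' (not opp) -> no flip
Dir SE: first cell '.' (not opp) -> no flip
All flips: (4,4) (5,3)

Answer: ........
........
...B.B..
...BBB..
..WWBB..
..BBBW..
........
........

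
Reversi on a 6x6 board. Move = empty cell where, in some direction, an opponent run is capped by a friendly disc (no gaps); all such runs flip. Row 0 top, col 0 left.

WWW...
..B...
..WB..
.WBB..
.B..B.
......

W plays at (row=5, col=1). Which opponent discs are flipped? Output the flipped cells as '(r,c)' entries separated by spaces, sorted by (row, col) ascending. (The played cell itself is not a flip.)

Answer: (4,1)

Derivation:
Dir NW: first cell '.' (not opp) -> no flip
Dir N: opp run (4,1) capped by W -> flip
Dir NE: first cell '.' (not opp) -> no flip
Dir W: first cell '.' (not opp) -> no flip
Dir E: first cell '.' (not opp) -> no flip
Dir SW: edge -> no flip
Dir S: edge -> no flip
Dir SE: edge -> no flip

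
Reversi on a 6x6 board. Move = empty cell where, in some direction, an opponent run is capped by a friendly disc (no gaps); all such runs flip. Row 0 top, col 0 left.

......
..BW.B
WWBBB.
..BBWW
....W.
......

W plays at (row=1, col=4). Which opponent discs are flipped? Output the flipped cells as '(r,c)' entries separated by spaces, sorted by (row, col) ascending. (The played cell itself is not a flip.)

Dir NW: first cell '.' (not opp) -> no flip
Dir N: first cell '.' (not opp) -> no flip
Dir NE: first cell '.' (not opp) -> no flip
Dir W: first cell 'W' (not opp) -> no flip
Dir E: opp run (1,5), next=edge -> no flip
Dir SW: opp run (2,3) (3,2), next='.' -> no flip
Dir S: opp run (2,4) capped by W -> flip
Dir SE: first cell '.' (not opp) -> no flip

Answer: (2,4)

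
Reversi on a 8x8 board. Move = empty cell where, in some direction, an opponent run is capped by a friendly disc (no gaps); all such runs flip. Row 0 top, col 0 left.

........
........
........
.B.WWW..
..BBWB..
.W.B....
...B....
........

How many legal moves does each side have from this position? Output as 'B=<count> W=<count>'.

-- B to move --
(2,2): no bracket -> illegal
(2,3): flips 2 -> legal
(2,4): flips 1 -> legal
(2,5): flips 2 -> legal
(2,6): flips 2 -> legal
(3,2): no bracket -> illegal
(3,6): no bracket -> illegal
(4,0): no bracket -> illegal
(4,1): no bracket -> illegal
(4,6): no bracket -> illegal
(5,0): no bracket -> illegal
(5,2): no bracket -> illegal
(5,4): no bracket -> illegal
(5,5): no bracket -> illegal
(6,0): flips 1 -> legal
(6,1): no bracket -> illegal
(6,2): no bracket -> illegal
B mobility = 5
-- W to move --
(2,0): no bracket -> illegal
(2,1): no bracket -> illegal
(2,2): no bracket -> illegal
(3,0): no bracket -> illegal
(3,2): no bracket -> illegal
(3,6): no bracket -> illegal
(4,0): no bracket -> illegal
(4,1): flips 2 -> legal
(4,6): flips 1 -> legal
(5,2): flips 1 -> legal
(5,4): no bracket -> illegal
(5,5): flips 1 -> legal
(5,6): flips 1 -> legal
(6,2): flips 1 -> legal
(6,4): no bracket -> illegal
(7,2): no bracket -> illegal
(7,3): flips 3 -> legal
(7,4): no bracket -> illegal
W mobility = 7

Answer: B=5 W=7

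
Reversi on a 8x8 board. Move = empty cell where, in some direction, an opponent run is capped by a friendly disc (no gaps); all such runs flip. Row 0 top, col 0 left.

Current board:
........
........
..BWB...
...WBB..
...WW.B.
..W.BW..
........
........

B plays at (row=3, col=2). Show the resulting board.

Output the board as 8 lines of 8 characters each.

Place B at (3,2); scan 8 dirs for brackets.
Dir NW: first cell '.' (not opp) -> no flip
Dir N: first cell 'B' (not opp) -> no flip
Dir NE: opp run (2,3), next='.' -> no flip
Dir W: first cell '.' (not opp) -> no flip
Dir E: opp run (3,3) capped by B -> flip
Dir SW: first cell '.' (not opp) -> no flip
Dir S: first cell '.' (not opp) -> no flip
Dir SE: opp run (4,3) capped by B -> flip
All flips: (3,3) (4,3)

Answer: ........
........
..BWB...
..BBBB..
...BW.B.
..W.BW..
........
........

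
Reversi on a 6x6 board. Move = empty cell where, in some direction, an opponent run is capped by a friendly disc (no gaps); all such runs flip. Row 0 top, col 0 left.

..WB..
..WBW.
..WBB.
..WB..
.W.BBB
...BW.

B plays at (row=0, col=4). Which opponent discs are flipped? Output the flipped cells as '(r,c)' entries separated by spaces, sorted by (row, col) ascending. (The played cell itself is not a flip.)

Answer: (1,4)

Derivation:
Dir NW: edge -> no flip
Dir N: edge -> no flip
Dir NE: edge -> no flip
Dir W: first cell 'B' (not opp) -> no flip
Dir E: first cell '.' (not opp) -> no flip
Dir SW: first cell 'B' (not opp) -> no flip
Dir S: opp run (1,4) capped by B -> flip
Dir SE: first cell '.' (not opp) -> no flip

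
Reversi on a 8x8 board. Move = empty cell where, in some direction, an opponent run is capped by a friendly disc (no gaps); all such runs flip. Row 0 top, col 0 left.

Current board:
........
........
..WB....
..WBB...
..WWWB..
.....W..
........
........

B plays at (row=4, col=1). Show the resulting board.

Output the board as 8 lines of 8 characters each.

Place B at (4,1); scan 8 dirs for brackets.
Dir NW: first cell '.' (not opp) -> no flip
Dir N: first cell '.' (not opp) -> no flip
Dir NE: opp run (3,2) capped by B -> flip
Dir W: first cell '.' (not opp) -> no flip
Dir E: opp run (4,2) (4,3) (4,4) capped by B -> flip
Dir SW: first cell '.' (not opp) -> no flip
Dir S: first cell '.' (not opp) -> no flip
Dir SE: first cell '.' (not opp) -> no flip
All flips: (3,2) (4,2) (4,3) (4,4)

Answer: ........
........
..WB....
..BBB...
.BBBBB..
.....W..
........
........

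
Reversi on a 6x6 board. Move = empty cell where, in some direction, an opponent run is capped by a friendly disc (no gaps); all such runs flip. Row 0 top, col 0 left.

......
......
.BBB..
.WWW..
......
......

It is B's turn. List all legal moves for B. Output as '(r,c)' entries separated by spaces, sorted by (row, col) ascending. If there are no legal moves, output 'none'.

(2,0): no bracket -> illegal
(2,4): no bracket -> illegal
(3,0): no bracket -> illegal
(3,4): no bracket -> illegal
(4,0): flips 1 -> legal
(4,1): flips 2 -> legal
(4,2): flips 1 -> legal
(4,3): flips 2 -> legal
(4,4): flips 1 -> legal

Answer: (4,0) (4,1) (4,2) (4,3) (4,4)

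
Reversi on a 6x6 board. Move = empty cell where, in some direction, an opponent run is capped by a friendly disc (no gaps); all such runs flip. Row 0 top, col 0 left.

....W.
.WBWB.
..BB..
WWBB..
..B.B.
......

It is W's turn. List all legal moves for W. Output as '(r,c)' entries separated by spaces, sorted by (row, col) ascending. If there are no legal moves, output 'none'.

(0,1): no bracket -> illegal
(0,2): no bracket -> illegal
(0,3): no bracket -> illegal
(0,5): no bracket -> illegal
(1,5): flips 1 -> legal
(2,1): no bracket -> illegal
(2,4): flips 1 -> legal
(2,5): no bracket -> illegal
(3,4): flips 2 -> legal
(3,5): no bracket -> illegal
(4,1): no bracket -> illegal
(4,3): flips 2 -> legal
(4,5): no bracket -> illegal
(5,1): no bracket -> illegal
(5,2): no bracket -> illegal
(5,3): flips 1 -> legal
(5,4): no bracket -> illegal
(5,5): flips 3 -> legal

Answer: (1,5) (2,4) (3,4) (4,3) (5,3) (5,5)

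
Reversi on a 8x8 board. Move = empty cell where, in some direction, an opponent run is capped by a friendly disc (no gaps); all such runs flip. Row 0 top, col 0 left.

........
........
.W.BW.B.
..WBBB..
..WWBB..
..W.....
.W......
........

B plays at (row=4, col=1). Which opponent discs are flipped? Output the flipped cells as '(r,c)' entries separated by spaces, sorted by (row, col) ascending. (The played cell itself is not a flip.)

Dir NW: first cell '.' (not opp) -> no flip
Dir N: first cell '.' (not opp) -> no flip
Dir NE: opp run (3,2) capped by B -> flip
Dir W: first cell '.' (not opp) -> no flip
Dir E: opp run (4,2) (4,3) capped by B -> flip
Dir SW: first cell '.' (not opp) -> no flip
Dir S: first cell '.' (not opp) -> no flip
Dir SE: opp run (5,2), next='.' -> no flip

Answer: (3,2) (4,2) (4,3)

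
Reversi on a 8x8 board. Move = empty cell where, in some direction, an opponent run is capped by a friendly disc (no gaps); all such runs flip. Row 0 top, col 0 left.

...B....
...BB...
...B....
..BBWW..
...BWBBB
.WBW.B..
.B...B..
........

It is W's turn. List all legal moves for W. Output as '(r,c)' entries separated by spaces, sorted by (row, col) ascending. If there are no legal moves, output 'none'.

Answer: (1,2) (2,2) (3,1) (4,2) (5,6) (5,7) (6,6) (7,0) (7,1) (7,5)

Derivation:
(0,2): no bracket -> illegal
(0,4): no bracket -> illegal
(0,5): no bracket -> illegal
(1,2): flips 1 -> legal
(1,5): no bracket -> illegal
(2,1): no bracket -> illegal
(2,2): flips 1 -> legal
(2,4): no bracket -> illegal
(2,5): no bracket -> illegal
(3,1): flips 2 -> legal
(3,6): no bracket -> illegal
(3,7): no bracket -> illegal
(4,1): no bracket -> illegal
(4,2): flips 1 -> legal
(5,0): no bracket -> illegal
(5,4): no bracket -> illegal
(5,6): flips 1 -> legal
(5,7): flips 1 -> legal
(6,0): no bracket -> illegal
(6,2): no bracket -> illegal
(6,3): no bracket -> illegal
(6,4): no bracket -> illegal
(6,6): flips 1 -> legal
(7,0): flips 3 -> legal
(7,1): flips 1 -> legal
(7,2): no bracket -> illegal
(7,4): no bracket -> illegal
(7,5): flips 3 -> legal
(7,6): no bracket -> illegal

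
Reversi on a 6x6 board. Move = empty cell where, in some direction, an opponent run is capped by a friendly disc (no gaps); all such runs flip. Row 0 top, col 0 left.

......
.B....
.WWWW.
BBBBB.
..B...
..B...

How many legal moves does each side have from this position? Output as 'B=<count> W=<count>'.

Answer: B=5 W=8

Derivation:
-- B to move --
(1,0): flips 1 -> legal
(1,2): flips 3 -> legal
(1,3): flips 2 -> legal
(1,4): flips 2 -> legal
(1,5): flips 1 -> legal
(2,0): no bracket -> illegal
(2,5): no bracket -> illegal
(3,5): no bracket -> illegal
B mobility = 5
-- W to move --
(0,0): flips 1 -> legal
(0,1): flips 1 -> legal
(0,2): no bracket -> illegal
(1,0): no bracket -> illegal
(1,2): no bracket -> illegal
(2,0): no bracket -> illegal
(2,5): no bracket -> illegal
(3,5): no bracket -> illegal
(4,0): flips 1 -> legal
(4,1): flips 2 -> legal
(4,3): flips 2 -> legal
(4,4): flips 2 -> legal
(4,5): flips 1 -> legal
(5,1): flips 2 -> legal
(5,3): no bracket -> illegal
W mobility = 8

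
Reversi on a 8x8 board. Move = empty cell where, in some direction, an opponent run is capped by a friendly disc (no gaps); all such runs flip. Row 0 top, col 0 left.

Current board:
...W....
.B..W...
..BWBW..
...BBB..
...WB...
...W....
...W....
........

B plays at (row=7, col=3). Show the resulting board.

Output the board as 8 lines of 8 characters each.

Place B at (7,3); scan 8 dirs for brackets.
Dir NW: first cell '.' (not opp) -> no flip
Dir N: opp run (6,3) (5,3) (4,3) capped by B -> flip
Dir NE: first cell '.' (not opp) -> no flip
Dir W: first cell '.' (not opp) -> no flip
Dir E: first cell '.' (not opp) -> no flip
Dir SW: edge -> no flip
Dir S: edge -> no flip
Dir SE: edge -> no flip
All flips: (4,3) (5,3) (6,3)

Answer: ...W....
.B..W...
..BWBW..
...BBB..
...BB...
...B....
...B....
...B....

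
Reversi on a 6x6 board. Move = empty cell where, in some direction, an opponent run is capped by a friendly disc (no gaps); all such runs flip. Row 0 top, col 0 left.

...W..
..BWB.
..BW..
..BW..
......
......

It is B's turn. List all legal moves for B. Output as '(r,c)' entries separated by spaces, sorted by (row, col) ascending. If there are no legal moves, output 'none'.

(0,2): no bracket -> illegal
(0,4): flips 1 -> legal
(2,4): flips 1 -> legal
(3,4): flips 2 -> legal
(4,2): no bracket -> illegal
(4,3): no bracket -> illegal
(4,4): flips 1 -> legal

Answer: (0,4) (2,4) (3,4) (4,4)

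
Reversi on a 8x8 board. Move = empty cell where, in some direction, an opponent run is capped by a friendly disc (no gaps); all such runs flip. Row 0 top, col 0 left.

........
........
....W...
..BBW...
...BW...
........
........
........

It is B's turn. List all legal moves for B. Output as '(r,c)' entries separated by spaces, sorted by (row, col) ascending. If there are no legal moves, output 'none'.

Answer: (1,5) (2,5) (3,5) (4,5) (5,5)

Derivation:
(1,3): no bracket -> illegal
(1,4): no bracket -> illegal
(1,5): flips 1 -> legal
(2,3): no bracket -> illegal
(2,5): flips 1 -> legal
(3,5): flips 1 -> legal
(4,5): flips 1 -> legal
(5,3): no bracket -> illegal
(5,4): no bracket -> illegal
(5,5): flips 1 -> legal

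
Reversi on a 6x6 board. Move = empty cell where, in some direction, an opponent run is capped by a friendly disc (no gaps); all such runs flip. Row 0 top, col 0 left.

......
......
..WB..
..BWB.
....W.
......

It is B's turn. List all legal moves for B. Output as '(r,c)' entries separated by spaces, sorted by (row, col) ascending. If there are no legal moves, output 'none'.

Answer: (1,2) (2,1) (4,3) (5,4)

Derivation:
(1,1): no bracket -> illegal
(1,2): flips 1 -> legal
(1,3): no bracket -> illegal
(2,1): flips 1 -> legal
(2,4): no bracket -> illegal
(3,1): no bracket -> illegal
(3,5): no bracket -> illegal
(4,2): no bracket -> illegal
(4,3): flips 1 -> legal
(4,5): no bracket -> illegal
(5,3): no bracket -> illegal
(5,4): flips 1 -> legal
(5,5): no bracket -> illegal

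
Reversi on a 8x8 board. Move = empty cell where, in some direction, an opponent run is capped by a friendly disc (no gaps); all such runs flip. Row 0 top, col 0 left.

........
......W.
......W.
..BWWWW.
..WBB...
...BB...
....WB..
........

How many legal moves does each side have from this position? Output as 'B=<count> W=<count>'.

Answer: B=12 W=8

Derivation:
-- B to move --
(0,5): no bracket -> illegal
(0,6): no bracket -> illegal
(0,7): no bracket -> illegal
(1,5): no bracket -> illegal
(1,7): flips 2 -> legal
(2,2): flips 1 -> legal
(2,3): flips 1 -> legal
(2,4): flips 1 -> legal
(2,5): flips 1 -> legal
(2,7): no bracket -> illegal
(3,1): flips 1 -> legal
(3,7): flips 4 -> legal
(4,1): flips 1 -> legal
(4,5): no bracket -> illegal
(4,6): no bracket -> illegal
(4,7): no bracket -> illegal
(5,1): no bracket -> illegal
(5,2): flips 1 -> legal
(5,5): no bracket -> illegal
(6,3): flips 1 -> legal
(7,3): no bracket -> illegal
(7,4): flips 1 -> legal
(7,5): flips 1 -> legal
B mobility = 12
-- W to move --
(2,1): no bracket -> illegal
(2,2): flips 1 -> legal
(2,3): no bracket -> illegal
(3,1): flips 1 -> legal
(4,1): no bracket -> illegal
(4,5): flips 2 -> legal
(5,2): flips 1 -> legal
(5,5): flips 1 -> legal
(5,6): no bracket -> illegal
(6,2): flips 2 -> legal
(6,3): flips 2 -> legal
(6,6): flips 1 -> legal
(7,4): no bracket -> illegal
(7,5): no bracket -> illegal
(7,6): no bracket -> illegal
W mobility = 8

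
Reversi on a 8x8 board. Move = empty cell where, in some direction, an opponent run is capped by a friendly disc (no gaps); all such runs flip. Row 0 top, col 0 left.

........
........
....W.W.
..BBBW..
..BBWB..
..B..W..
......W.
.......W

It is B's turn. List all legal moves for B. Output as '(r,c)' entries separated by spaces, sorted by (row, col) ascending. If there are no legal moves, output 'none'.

(1,3): no bracket -> illegal
(1,4): flips 1 -> legal
(1,5): flips 1 -> legal
(1,6): no bracket -> illegal
(1,7): no bracket -> illegal
(2,3): no bracket -> illegal
(2,5): flips 1 -> legal
(2,7): no bracket -> illegal
(3,6): flips 1 -> legal
(3,7): no bracket -> illegal
(4,6): no bracket -> illegal
(5,3): no bracket -> illegal
(5,4): flips 1 -> legal
(5,6): no bracket -> illegal
(5,7): no bracket -> illegal
(6,4): no bracket -> illegal
(6,5): flips 1 -> legal
(6,7): no bracket -> illegal
(7,5): no bracket -> illegal
(7,6): no bracket -> illegal

Answer: (1,4) (1,5) (2,5) (3,6) (5,4) (6,5)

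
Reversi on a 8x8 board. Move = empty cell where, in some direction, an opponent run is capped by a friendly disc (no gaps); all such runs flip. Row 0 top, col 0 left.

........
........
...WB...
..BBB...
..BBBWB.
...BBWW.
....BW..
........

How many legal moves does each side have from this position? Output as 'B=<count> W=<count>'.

-- B to move --
(1,2): flips 1 -> legal
(1,3): flips 1 -> legal
(1,4): flips 1 -> legal
(2,2): flips 1 -> legal
(3,5): no bracket -> illegal
(3,6): flips 1 -> legal
(4,7): no bracket -> illegal
(5,7): flips 2 -> legal
(6,6): flips 3 -> legal
(6,7): flips 2 -> legal
(7,4): no bracket -> illegal
(7,5): no bracket -> illegal
(7,6): flips 1 -> legal
B mobility = 9
-- W to move --
(1,3): no bracket -> illegal
(1,4): no bracket -> illegal
(1,5): no bracket -> illegal
(2,1): flips 3 -> legal
(2,2): flips 2 -> legal
(2,5): flips 1 -> legal
(3,1): no bracket -> illegal
(3,5): no bracket -> illegal
(3,6): flips 1 -> legal
(3,7): flips 1 -> legal
(4,1): flips 4 -> legal
(4,7): flips 1 -> legal
(5,1): no bracket -> illegal
(5,2): flips 2 -> legal
(5,7): no bracket -> illegal
(6,2): no bracket -> illegal
(6,3): flips 5 -> legal
(7,3): flips 1 -> legal
(7,4): no bracket -> illegal
(7,5): no bracket -> illegal
W mobility = 10

Answer: B=9 W=10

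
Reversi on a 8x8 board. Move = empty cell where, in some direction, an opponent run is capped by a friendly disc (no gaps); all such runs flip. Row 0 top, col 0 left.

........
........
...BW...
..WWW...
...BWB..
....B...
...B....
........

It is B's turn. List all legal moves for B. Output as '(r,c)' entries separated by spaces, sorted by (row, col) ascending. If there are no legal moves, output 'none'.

(1,3): no bracket -> illegal
(1,4): flips 3 -> legal
(1,5): no bracket -> illegal
(2,1): flips 1 -> legal
(2,2): no bracket -> illegal
(2,5): flips 2 -> legal
(3,1): no bracket -> illegal
(3,5): no bracket -> illegal
(4,1): flips 1 -> legal
(4,2): no bracket -> illegal
(5,3): no bracket -> illegal
(5,5): no bracket -> illegal

Answer: (1,4) (2,1) (2,5) (4,1)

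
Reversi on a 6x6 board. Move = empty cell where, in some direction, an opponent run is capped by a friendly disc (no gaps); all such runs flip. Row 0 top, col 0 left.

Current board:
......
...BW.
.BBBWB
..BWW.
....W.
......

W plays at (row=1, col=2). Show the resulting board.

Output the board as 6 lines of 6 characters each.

Answer: ......
..WWW.
.BBWWB
..BWW.
....W.
......

Derivation:
Place W at (1,2); scan 8 dirs for brackets.
Dir NW: first cell '.' (not opp) -> no flip
Dir N: first cell '.' (not opp) -> no flip
Dir NE: first cell '.' (not opp) -> no flip
Dir W: first cell '.' (not opp) -> no flip
Dir E: opp run (1,3) capped by W -> flip
Dir SW: opp run (2,1), next='.' -> no flip
Dir S: opp run (2,2) (3,2), next='.' -> no flip
Dir SE: opp run (2,3) capped by W -> flip
All flips: (1,3) (2,3)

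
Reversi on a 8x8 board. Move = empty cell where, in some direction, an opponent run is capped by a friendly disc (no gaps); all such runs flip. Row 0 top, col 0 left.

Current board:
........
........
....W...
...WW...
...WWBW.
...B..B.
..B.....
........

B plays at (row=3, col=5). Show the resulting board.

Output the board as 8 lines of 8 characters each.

Place B at (3,5); scan 8 dirs for brackets.
Dir NW: opp run (2,4), next='.' -> no flip
Dir N: first cell '.' (not opp) -> no flip
Dir NE: first cell '.' (not opp) -> no flip
Dir W: opp run (3,4) (3,3), next='.' -> no flip
Dir E: first cell '.' (not opp) -> no flip
Dir SW: opp run (4,4) capped by B -> flip
Dir S: first cell 'B' (not opp) -> no flip
Dir SE: opp run (4,6), next='.' -> no flip
All flips: (4,4)

Answer: ........
........
....W...
...WWB..
...WBBW.
...B..B.
..B.....
........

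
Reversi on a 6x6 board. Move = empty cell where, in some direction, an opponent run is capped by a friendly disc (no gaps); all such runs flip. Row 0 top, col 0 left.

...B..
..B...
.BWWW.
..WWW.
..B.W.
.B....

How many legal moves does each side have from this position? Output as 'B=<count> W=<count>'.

Answer: B=4 W=5

Derivation:
-- B to move --
(1,1): no bracket -> illegal
(1,3): no bracket -> illegal
(1,4): no bracket -> illegal
(1,5): flips 2 -> legal
(2,5): flips 3 -> legal
(3,1): no bracket -> illegal
(3,5): no bracket -> illegal
(4,1): no bracket -> illegal
(4,3): flips 1 -> legal
(4,5): flips 2 -> legal
(5,3): no bracket -> illegal
(5,4): no bracket -> illegal
(5,5): no bracket -> illegal
B mobility = 4
-- W to move --
(0,1): flips 1 -> legal
(0,2): flips 1 -> legal
(0,4): no bracket -> illegal
(1,0): flips 1 -> legal
(1,1): no bracket -> illegal
(1,3): no bracket -> illegal
(1,4): no bracket -> illegal
(2,0): flips 1 -> legal
(3,0): no bracket -> illegal
(3,1): no bracket -> illegal
(4,0): no bracket -> illegal
(4,1): no bracket -> illegal
(4,3): no bracket -> illegal
(5,0): no bracket -> illegal
(5,2): flips 1 -> legal
(5,3): no bracket -> illegal
W mobility = 5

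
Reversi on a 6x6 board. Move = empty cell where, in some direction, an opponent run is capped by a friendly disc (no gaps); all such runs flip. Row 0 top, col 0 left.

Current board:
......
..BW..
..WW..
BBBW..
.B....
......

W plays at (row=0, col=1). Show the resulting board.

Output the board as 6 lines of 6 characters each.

Answer: .W....
..WW..
..WW..
BBBW..
.B....
......

Derivation:
Place W at (0,1); scan 8 dirs for brackets.
Dir NW: edge -> no flip
Dir N: edge -> no flip
Dir NE: edge -> no flip
Dir W: first cell '.' (not opp) -> no flip
Dir E: first cell '.' (not opp) -> no flip
Dir SW: first cell '.' (not opp) -> no flip
Dir S: first cell '.' (not opp) -> no flip
Dir SE: opp run (1,2) capped by W -> flip
All flips: (1,2)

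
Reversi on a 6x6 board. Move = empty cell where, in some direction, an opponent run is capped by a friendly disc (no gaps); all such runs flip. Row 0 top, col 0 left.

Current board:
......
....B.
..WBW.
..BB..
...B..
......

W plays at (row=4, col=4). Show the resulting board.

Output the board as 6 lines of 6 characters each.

Answer: ......
....B.
..WBW.
..BW..
...BW.
......

Derivation:
Place W at (4,4); scan 8 dirs for brackets.
Dir NW: opp run (3,3) capped by W -> flip
Dir N: first cell '.' (not opp) -> no flip
Dir NE: first cell '.' (not opp) -> no flip
Dir W: opp run (4,3), next='.' -> no flip
Dir E: first cell '.' (not opp) -> no flip
Dir SW: first cell '.' (not opp) -> no flip
Dir S: first cell '.' (not opp) -> no flip
Dir SE: first cell '.' (not opp) -> no flip
All flips: (3,3)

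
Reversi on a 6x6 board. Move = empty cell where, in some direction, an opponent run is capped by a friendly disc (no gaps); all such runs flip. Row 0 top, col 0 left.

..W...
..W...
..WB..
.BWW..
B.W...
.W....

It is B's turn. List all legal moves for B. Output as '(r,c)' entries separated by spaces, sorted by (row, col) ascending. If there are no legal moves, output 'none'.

Answer: (0,1) (1,3) (2,1) (3,4) (4,1) (4,3) (5,3)

Derivation:
(0,1): flips 1 -> legal
(0,3): no bracket -> illegal
(1,1): no bracket -> illegal
(1,3): flips 1 -> legal
(2,1): flips 1 -> legal
(2,4): no bracket -> illegal
(3,4): flips 2 -> legal
(4,1): flips 1 -> legal
(4,3): flips 1 -> legal
(4,4): no bracket -> illegal
(5,0): no bracket -> illegal
(5,2): no bracket -> illegal
(5,3): flips 1 -> legal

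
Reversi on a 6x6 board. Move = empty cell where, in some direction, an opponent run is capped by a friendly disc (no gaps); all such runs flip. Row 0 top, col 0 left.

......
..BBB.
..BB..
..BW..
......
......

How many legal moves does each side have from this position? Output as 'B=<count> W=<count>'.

Answer: B=3 W=3

Derivation:
-- B to move --
(2,4): no bracket -> illegal
(3,4): flips 1 -> legal
(4,2): no bracket -> illegal
(4,3): flips 1 -> legal
(4,4): flips 1 -> legal
B mobility = 3
-- W to move --
(0,1): no bracket -> illegal
(0,2): no bracket -> illegal
(0,3): flips 2 -> legal
(0,4): no bracket -> illegal
(0,5): no bracket -> illegal
(1,1): flips 1 -> legal
(1,5): no bracket -> illegal
(2,1): no bracket -> illegal
(2,4): no bracket -> illegal
(2,5): no bracket -> illegal
(3,1): flips 1 -> legal
(3,4): no bracket -> illegal
(4,1): no bracket -> illegal
(4,2): no bracket -> illegal
(4,3): no bracket -> illegal
W mobility = 3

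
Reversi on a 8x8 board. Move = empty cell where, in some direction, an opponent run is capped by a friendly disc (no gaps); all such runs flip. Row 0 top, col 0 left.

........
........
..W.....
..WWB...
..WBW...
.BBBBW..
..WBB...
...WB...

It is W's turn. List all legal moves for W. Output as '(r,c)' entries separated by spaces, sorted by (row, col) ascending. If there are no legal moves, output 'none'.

Answer: (2,4) (3,5) (4,0) (5,0) (6,0) (6,5) (7,5)

Derivation:
(2,3): no bracket -> illegal
(2,4): flips 1 -> legal
(2,5): no bracket -> illegal
(3,5): flips 1 -> legal
(4,0): flips 1 -> legal
(4,1): no bracket -> illegal
(4,5): no bracket -> illegal
(5,0): flips 4 -> legal
(6,0): flips 1 -> legal
(6,1): no bracket -> illegal
(6,5): flips 4 -> legal
(7,2): no bracket -> illegal
(7,5): flips 3 -> legal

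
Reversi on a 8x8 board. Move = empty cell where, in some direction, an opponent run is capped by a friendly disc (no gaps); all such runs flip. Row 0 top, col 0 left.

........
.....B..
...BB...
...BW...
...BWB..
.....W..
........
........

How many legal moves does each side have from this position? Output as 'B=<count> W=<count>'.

Answer: B=5 W=9

Derivation:
-- B to move --
(2,5): flips 1 -> legal
(3,5): flips 1 -> legal
(4,6): no bracket -> illegal
(5,3): no bracket -> illegal
(5,4): flips 2 -> legal
(5,6): no bracket -> illegal
(6,4): no bracket -> illegal
(6,5): flips 1 -> legal
(6,6): flips 2 -> legal
B mobility = 5
-- W to move --
(0,4): no bracket -> illegal
(0,5): no bracket -> illegal
(0,6): no bracket -> illegal
(1,2): flips 1 -> legal
(1,3): no bracket -> illegal
(1,4): flips 1 -> legal
(1,6): no bracket -> illegal
(2,2): flips 1 -> legal
(2,5): no bracket -> illegal
(2,6): no bracket -> illegal
(3,2): flips 1 -> legal
(3,5): flips 1 -> legal
(3,6): no bracket -> illegal
(4,2): flips 1 -> legal
(4,6): flips 1 -> legal
(5,2): flips 1 -> legal
(5,3): no bracket -> illegal
(5,4): no bracket -> illegal
(5,6): flips 1 -> legal
W mobility = 9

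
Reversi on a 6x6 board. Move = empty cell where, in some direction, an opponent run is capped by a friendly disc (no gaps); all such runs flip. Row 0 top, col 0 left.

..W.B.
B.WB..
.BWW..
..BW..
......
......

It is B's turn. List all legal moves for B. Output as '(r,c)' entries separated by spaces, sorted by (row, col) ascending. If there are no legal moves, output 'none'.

Answer: (0,3) (1,1) (1,4) (2,4) (3,1) (3,4) (4,3)

Derivation:
(0,1): no bracket -> illegal
(0,3): flips 1 -> legal
(1,1): flips 1 -> legal
(1,4): flips 1 -> legal
(2,4): flips 2 -> legal
(3,1): flips 1 -> legal
(3,4): flips 1 -> legal
(4,2): no bracket -> illegal
(4,3): flips 2 -> legal
(4,4): no bracket -> illegal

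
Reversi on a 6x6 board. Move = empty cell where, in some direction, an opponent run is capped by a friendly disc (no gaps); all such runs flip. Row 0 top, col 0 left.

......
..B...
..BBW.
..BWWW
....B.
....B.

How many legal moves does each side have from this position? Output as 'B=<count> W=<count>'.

Answer: B=4 W=7

Derivation:
-- B to move --
(1,3): no bracket -> illegal
(1,4): flips 2 -> legal
(1,5): no bracket -> illegal
(2,5): flips 1 -> legal
(4,2): no bracket -> illegal
(4,3): flips 1 -> legal
(4,5): flips 1 -> legal
B mobility = 4
-- W to move --
(0,1): flips 2 -> legal
(0,2): no bracket -> illegal
(0,3): no bracket -> illegal
(1,1): flips 1 -> legal
(1,3): flips 1 -> legal
(1,4): no bracket -> illegal
(2,1): flips 2 -> legal
(3,1): flips 1 -> legal
(4,1): no bracket -> illegal
(4,2): no bracket -> illegal
(4,3): no bracket -> illegal
(4,5): no bracket -> illegal
(5,3): flips 1 -> legal
(5,5): flips 1 -> legal
W mobility = 7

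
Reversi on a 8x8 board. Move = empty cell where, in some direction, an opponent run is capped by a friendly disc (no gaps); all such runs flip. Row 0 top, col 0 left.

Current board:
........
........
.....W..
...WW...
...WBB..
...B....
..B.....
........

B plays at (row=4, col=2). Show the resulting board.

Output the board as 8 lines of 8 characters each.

Place B at (4,2); scan 8 dirs for brackets.
Dir NW: first cell '.' (not opp) -> no flip
Dir N: first cell '.' (not opp) -> no flip
Dir NE: opp run (3,3), next='.' -> no flip
Dir W: first cell '.' (not opp) -> no flip
Dir E: opp run (4,3) capped by B -> flip
Dir SW: first cell '.' (not opp) -> no flip
Dir S: first cell '.' (not opp) -> no flip
Dir SE: first cell 'B' (not opp) -> no flip
All flips: (4,3)

Answer: ........
........
.....W..
...WW...
..BBBB..
...B....
..B.....
........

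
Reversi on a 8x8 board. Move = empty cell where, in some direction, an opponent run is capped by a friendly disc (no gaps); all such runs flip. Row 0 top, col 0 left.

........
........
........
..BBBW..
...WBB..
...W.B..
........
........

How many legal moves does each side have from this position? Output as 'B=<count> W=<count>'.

-- B to move --
(2,4): no bracket -> illegal
(2,5): flips 1 -> legal
(2,6): flips 1 -> legal
(3,6): flips 1 -> legal
(4,2): flips 1 -> legal
(4,6): no bracket -> illegal
(5,2): flips 1 -> legal
(5,4): flips 1 -> legal
(6,2): flips 1 -> legal
(6,3): flips 2 -> legal
(6,4): no bracket -> illegal
B mobility = 8
-- W to move --
(2,1): flips 1 -> legal
(2,2): no bracket -> illegal
(2,3): flips 1 -> legal
(2,4): no bracket -> illegal
(2,5): flips 1 -> legal
(3,1): flips 3 -> legal
(3,6): no bracket -> illegal
(4,1): no bracket -> illegal
(4,2): no bracket -> illegal
(4,6): flips 2 -> legal
(5,4): no bracket -> illegal
(5,6): no bracket -> illegal
(6,4): no bracket -> illegal
(6,5): flips 2 -> legal
(6,6): no bracket -> illegal
W mobility = 6

Answer: B=8 W=6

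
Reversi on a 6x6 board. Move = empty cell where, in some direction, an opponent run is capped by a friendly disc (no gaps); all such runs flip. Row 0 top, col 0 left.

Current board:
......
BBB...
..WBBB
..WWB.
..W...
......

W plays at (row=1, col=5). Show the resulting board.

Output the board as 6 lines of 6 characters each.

Place W at (1,5); scan 8 dirs for brackets.
Dir NW: first cell '.' (not opp) -> no flip
Dir N: first cell '.' (not opp) -> no flip
Dir NE: edge -> no flip
Dir W: first cell '.' (not opp) -> no flip
Dir E: edge -> no flip
Dir SW: opp run (2,4) capped by W -> flip
Dir S: opp run (2,5), next='.' -> no flip
Dir SE: edge -> no flip
All flips: (2,4)

Answer: ......
BBB..W
..WBWB
..WWB.
..W...
......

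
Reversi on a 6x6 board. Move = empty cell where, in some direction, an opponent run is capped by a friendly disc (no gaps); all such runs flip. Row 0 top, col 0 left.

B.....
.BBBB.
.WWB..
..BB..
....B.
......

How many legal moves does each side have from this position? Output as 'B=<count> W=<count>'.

Answer: B=4 W=8

Derivation:
-- B to move --
(1,0): flips 1 -> legal
(2,0): flips 2 -> legal
(3,0): flips 1 -> legal
(3,1): flips 2 -> legal
B mobility = 4
-- W to move --
(0,1): flips 1 -> legal
(0,2): flips 1 -> legal
(0,3): flips 1 -> legal
(0,4): flips 1 -> legal
(0,5): no bracket -> illegal
(1,0): no bracket -> illegal
(1,5): no bracket -> illegal
(2,0): no bracket -> illegal
(2,4): flips 1 -> legal
(2,5): no bracket -> illegal
(3,1): no bracket -> illegal
(3,4): no bracket -> illegal
(3,5): no bracket -> illegal
(4,1): no bracket -> illegal
(4,2): flips 1 -> legal
(4,3): flips 1 -> legal
(4,5): no bracket -> illegal
(5,3): no bracket -> illegal
(5,4): no bracket -> illegal
(5,5): flips 2 -> legal
W mobility = 8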